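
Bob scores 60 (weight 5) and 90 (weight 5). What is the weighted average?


Weighted sum:
5 x 60 + 5 x 90 = 750
Total weight:
5 + 5 = 10
Weighted average:
750 / 10 = 75

75


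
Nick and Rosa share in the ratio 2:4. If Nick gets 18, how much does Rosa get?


Find the multiplier:
18 / 2 = 9
Apply to Rosa's share:
4 x 9 = 36

36


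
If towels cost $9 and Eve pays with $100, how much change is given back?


Start with the amount paid:
$100
Subtract the price:
$100 - $9 = $91

$91


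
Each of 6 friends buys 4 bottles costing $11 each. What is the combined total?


Cost per person:
4 x $11 = $44
Group total:
6 x $44 = $264

$264


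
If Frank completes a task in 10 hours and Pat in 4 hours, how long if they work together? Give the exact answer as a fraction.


Frank's rate: 1/10 of the job per hour
Pat's rate: 1/4 of the job per hour
Combined rate: 1/10 + 1/4 = 7/20 per hour
Time = 1 / (7/20) = 20/7 hours (≈ 2.86 hours)

20/7 hours


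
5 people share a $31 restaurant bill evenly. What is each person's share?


Total bill: $31
Number of people: 5
Each pays: $31 / 5 = $6.20

$6.20


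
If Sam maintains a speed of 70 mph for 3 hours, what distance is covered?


Use the formula: distance = speed x time
Speed = 70 mph, Time = 3 hours
70 x 3 = 210 miles

210 miles


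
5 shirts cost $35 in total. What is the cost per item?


Total cost: $35
Number of items: 5
Unit price: $35 / 5 = $7

$7


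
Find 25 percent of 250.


Convert percentage to decimal:
25% = 0.25
Multiply:
250 x 0.25 = 62.5

62.5


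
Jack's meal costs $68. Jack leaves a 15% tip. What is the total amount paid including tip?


Calculate the tip:
15% of $68 = $10.20
Add tip to meal cost:
$68 + $10.20 = $78.20

$78.20


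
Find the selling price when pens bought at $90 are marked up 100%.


Calculate the markup amount:
100% of $90 = $90
Add to cost:
$90 + $90 = $180

$180


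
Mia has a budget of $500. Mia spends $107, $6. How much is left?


Add up expenses:
$107 + $6 = $113
Subtract from budget:
$500 - $113 = $387

$387


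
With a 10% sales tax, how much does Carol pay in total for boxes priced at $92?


Calculate the tax:
10% of $92 = $9.20
Add tax to price:
$92 + $9.20 = $101.20

$101.20


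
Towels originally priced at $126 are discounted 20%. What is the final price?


Calculate the discount amount:
20% of $126 = $25.20
Subtract from original:
$126 - $25.20 = $100.80

$100.80


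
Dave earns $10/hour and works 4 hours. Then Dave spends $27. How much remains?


Calculate earnings:
4 x $10 = $40
Subtract spending:
$40 - $27 = $13

$13


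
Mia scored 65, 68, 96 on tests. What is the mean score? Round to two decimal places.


Add the scores:
65 + 68 + 96 = 229
Divide by the number of tests:
229 / 3 = 76.3333... ≈ 76.33

76.33


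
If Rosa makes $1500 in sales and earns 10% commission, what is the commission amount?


Convert rate to decimal:
10% = 0.1
Multiply by sales:
$1500 x 0.1 = $150

$150


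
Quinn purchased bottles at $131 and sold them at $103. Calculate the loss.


Selling price = $103
Cost price = $131
Loss = cost price - selling price:
Loss = $131 - $103 = $28

$28


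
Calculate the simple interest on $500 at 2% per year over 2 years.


Use the formula I = P x R x T / 100
P x R x T = 500 x 2 x 2 = 2000
I = 2000 / 100 = $20

$20


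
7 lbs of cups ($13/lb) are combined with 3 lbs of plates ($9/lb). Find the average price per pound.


Cost of cups:
7 x $13 = $91
Cost of plates:
3 x $9 = $27
Total cost: $91 + $27 = $118
Total weight: 10 lbs
Average: $118 / 10 = $11.80/lb

$11.80/lb


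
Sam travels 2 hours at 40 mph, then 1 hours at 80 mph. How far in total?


Leg 1 distance:
40 x 2 = 80 miles
Leg 2 distance:
80 x 1 = 80 miles
Total distance:
80 + 80 = 160 miles

160 miles


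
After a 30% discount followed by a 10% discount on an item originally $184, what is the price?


First discount:
30% of $184 = $55.20
Price after first discount:
$184 - $55.20 = $128.80
Second discount:
10% of $128.80 = $12.88
Final price:
$128.80 - $12.88 = $115.92

$115.92


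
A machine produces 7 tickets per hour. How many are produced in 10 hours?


Production rate: 7 tickets per hour
Time: 10 hours
Total: 7 x 10 = 70 tickets

70 tickets


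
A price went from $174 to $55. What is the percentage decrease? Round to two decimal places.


Find the absolute change:
|55 - 174| = 119
Divide by original and multiply by 100:
119 / 174 x 100 = 68.3908...% ≈ 68.39%

68.39%


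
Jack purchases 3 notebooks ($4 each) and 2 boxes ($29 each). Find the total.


Cost of notebooks:
3 x $4 = $12
Cost of boxes:
2 x $29 = $58
Add both:
$12 + $58 = $70

$70


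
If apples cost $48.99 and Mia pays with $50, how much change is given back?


Start with the amount paid:
$50
Subtract the price:
$50 - $48.99 = $1.01

$1.01


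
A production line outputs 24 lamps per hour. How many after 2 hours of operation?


Production rate: 24 lamps per hour
Time: 2 hours
Total: 24 x 2 = 48 lamps

48 lamps


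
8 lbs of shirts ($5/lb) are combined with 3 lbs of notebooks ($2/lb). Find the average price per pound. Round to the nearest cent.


Cost of shirts:
8 x $5 = $40
Cost of notebooks:
3 x $2 = $6
Total cost: $40 + $6 = $46
Total weight: 11 lbs
Average: $46 / 11 = $4.1818... ≈ $4.18/lb

$4.18/lb


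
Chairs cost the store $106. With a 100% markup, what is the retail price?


Calculate the markup amount:
100% of $106 = $106
Add to cost:
$106 + $106 = $212

$212


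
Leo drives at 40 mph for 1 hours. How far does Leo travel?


Use the formula: distance = speed x time
Speed = 40 mph, Time = 1 hours
40 x 1 = 40 miles

40 miles


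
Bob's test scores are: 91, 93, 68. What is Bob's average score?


Add the scores:
91 + 93 + 68 = 252
Divide by the number of tests:
252 / 3 = 84

84


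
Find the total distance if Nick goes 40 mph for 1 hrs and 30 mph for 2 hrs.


Leg 1 distance:
40 x 1 = 40 miles
Leg 2 distance:
30 x 2 = 60 miles
Total distance:
40 + 60 = 100 miles

100 miles


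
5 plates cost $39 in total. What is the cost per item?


Total cost: $39
Number of items: 5
Unit price: $39 / 5 = $7.80

$7.80


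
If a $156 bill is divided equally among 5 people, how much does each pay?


Total bill: $156
Number of people: 5
Each pays: $156 / 5 = $31.20

$31.20


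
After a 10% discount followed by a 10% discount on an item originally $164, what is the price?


First discount:
10% of $164 = $16.40
Price after first discount:
$164 - $16.40 = $147.60
Second discount:
10% of $147.60 = $14.76
Final price:
$147.60 - $14.76 = $132.84

$132.84


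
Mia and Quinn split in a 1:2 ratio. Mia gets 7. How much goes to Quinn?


Find the multiplier:
7 / 1 = 7
Apply to Quinn's share:
2 x 7 = 14

14


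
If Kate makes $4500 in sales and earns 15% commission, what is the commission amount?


Convert rate to decimal:
15% = 0.15
Multiply by sales:
$4500 x 0.15 = $675

$675


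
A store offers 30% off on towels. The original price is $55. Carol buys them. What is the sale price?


Calculate the discount amount:
30% of $55 = $16.50
Subtract from original:
$55 - $16.50 = $38.50

$38.50


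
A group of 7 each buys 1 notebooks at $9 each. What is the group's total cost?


Cost per person:
1 x $9 = $9
Group total:
7 x $9 = $63

$63


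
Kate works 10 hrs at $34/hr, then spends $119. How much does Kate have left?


Calculate earnings:
10 x $34 = $340
Subtract spending:
$340 - $119 = $221

$221


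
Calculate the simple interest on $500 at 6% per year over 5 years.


Use the formula I = P x R x T / 100
P x R x T = 500 x 6 x 5 = 15000
I = 15000 / 100 = $150

$150


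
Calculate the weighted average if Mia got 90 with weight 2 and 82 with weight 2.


Weighted sum:
2 x 90 + 2 x 82 = 344
Total weight:
2 + 2 = 4
Weighted average:
344 / 4 = 86

86


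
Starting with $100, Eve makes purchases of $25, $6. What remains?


Add up expenses:
$25 + $6 = $31
Subtract from budget:
$100 - $31 = $69

$69


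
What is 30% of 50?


Convert percentage to decimal:
30% = 0.3
Multiply:
50 x 0.3 = 15

15


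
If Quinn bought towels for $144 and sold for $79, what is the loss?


Selling price = $79
Cost price = $144
Loss = cost price - selling price:
Loss = $144 - $79 = $65

$65


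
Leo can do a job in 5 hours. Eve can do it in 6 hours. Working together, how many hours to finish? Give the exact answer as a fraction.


Leo's rate: 1/5 of the job per hour
Eve's rate: 1/6 of the job per hour
Combined rate: 1/5 + 1/6 = 11/30 per hour
Time = 1 / (11/30) = 30/11 hours (≈ 2.73 hours)

30/11 hours


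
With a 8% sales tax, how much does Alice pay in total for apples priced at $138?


Calculate the tax:
8% of $138 = $11.04
Add tax to price:
$138 + $11.04 = $149.04

$149.04


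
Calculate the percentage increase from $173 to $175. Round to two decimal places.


Find the absolute change:
|175 - 173| = 2
Divide by original and multiply by 100:
2 / 173 x 100 = 1.1560...% ≈ 1.16%

1.16%


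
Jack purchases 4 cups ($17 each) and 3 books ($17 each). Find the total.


Cost of cups:
4 x $17 = $68
Cost of books:
3 x $17 = $51
Add both:
$68 + $51 = $119

$119


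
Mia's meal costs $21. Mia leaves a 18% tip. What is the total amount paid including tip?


Calculate the tip:
18% of $21 = $3.78
Add tip to meal cost:
$21 + $3.78 = $24.78

$24.78


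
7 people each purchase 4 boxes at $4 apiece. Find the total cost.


Cost per person:
4 x $4 = $16
Group total:
7 x $16 = $112

$112


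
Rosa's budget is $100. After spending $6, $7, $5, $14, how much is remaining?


Add up expenses:
$6 + $7 + $5 + $14 = $32
Subtract from budget:
$100 - $32 = $68

$68


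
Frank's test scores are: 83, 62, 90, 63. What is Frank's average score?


Add the scores:
83 + 62 + 90 + 63 = 298
Divide by the number of tests:
298 / 4 = 74.5

74.5


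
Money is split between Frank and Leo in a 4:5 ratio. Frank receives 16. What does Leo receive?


Find the multiplier:
16 / 4 = 4
Apply to Leo's share:
5 x 4 = 20

20


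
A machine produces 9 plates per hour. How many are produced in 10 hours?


Production rate: 9 plates per hour
Time: 10 hours
Total: 9 x 10 = 90 plates

90 plates


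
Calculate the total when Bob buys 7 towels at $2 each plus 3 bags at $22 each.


Cost of towels:
7 x $2 = $14
Cost of bags:
3 x $22 = $66
Add both:
$14 + $66 = $80

$80


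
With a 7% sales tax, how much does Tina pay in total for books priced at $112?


Calculate the tax:
7% of $112 = $7.84
Add tax to price:
$112 + $7.84 = $119.84

$119.84


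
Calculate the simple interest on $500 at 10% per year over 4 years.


Use the formula I = P x R x T / 100
P x R x T = 500 x 10 x 4 = 20000
I = 20000 / 100 = $200

$200


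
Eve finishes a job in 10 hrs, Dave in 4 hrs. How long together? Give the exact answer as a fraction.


Eve's rate: 1/10 of the job per hour
Dave's rate: 1/4 of the job per hour
Combined rate: 1/10 + 1/4 = 7/20 per hour
Time = 1 / (7/20) = 20/7 hours (≈ 2.86 hours)

20/7 hours


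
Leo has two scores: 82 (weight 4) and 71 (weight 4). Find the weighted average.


Weighted sum:
4 x 82 + 4 x 71 = 612
Total weight:
4 + 4 = 8
Weighted average:
612 / 8 = 76.5

76.5


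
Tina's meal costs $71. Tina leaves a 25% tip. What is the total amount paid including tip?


Calculate the tip:
25% of $71 = $17.75
Add tip to meal cost:
$71 + $17.75 = $88.75

$88.75


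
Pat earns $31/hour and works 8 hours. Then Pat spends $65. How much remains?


Calculate earnings:
8 x $31 = $248
Subtract spending:
$248 - $65 = $183

$183


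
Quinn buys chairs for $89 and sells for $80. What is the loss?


Selling price = $80
Cost price = $89
Loss = cost price - selling price:
Loss = $89 - $80 = $9

$9


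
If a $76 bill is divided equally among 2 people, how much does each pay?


Total bill: $76
Number of people: 2
Each pays: $76 / 2 = $38

$38


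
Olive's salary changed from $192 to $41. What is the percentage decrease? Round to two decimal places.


Find the absolute change:
|41 - 192| = 151
Divide by original and multiply by 100:
151 / 192 x 100 = 78.6458...% ≈ 78.65%

78.65%


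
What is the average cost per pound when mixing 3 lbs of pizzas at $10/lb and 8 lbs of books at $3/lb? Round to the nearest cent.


Cost of pizzas:
3 x $10 = $30
Cost of books:
8 x $3 = $24
Total cost: $30 + $24 = $54
Total weight: 11 lbs
Average: $54 / 11 = $4.9090... ≈ $4.91/lb

$4.91/lb


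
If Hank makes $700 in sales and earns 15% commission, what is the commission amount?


Convert rate to decimal:
15% = 0.15
Multiply by sales:
$700 x 0.15 = $105

$105


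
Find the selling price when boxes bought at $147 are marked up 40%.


Calculate the markup amount:
40% of $147 = $58.80
Add to cost:
$147 + $58.80 = $205.80

$205.80


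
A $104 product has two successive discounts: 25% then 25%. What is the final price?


First discount:
25% of $104 = $26
Price after first discount:
$104 - $26 = $78
Second discount:
25% of $78 = $19.50
Final price:
$78 - $19.50 = $58.50

$58.50


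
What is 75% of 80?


Convert percentage to decimal:
75% = 0.75
Multiply:
80 x 0.75 = 60

60


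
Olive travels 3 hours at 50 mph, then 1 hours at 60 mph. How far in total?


Leg 1 distance:
50 x 3 = 150 miles
Leg 2 distance:
60 x 1 = 60 miles
Total distance:
150 + 60 = 210 miles

210 miles


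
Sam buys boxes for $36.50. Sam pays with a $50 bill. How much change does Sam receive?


Start with the amount paid:
$50
Subtract the price:
$50 - $36.50 = $13.50

$13.50


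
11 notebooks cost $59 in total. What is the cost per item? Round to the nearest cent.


Total cost: $59
Number of items: 11
Unit price: $59 / 11 = $5.3636... ≈ $5.36

$5.36


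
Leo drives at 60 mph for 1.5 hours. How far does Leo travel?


Use the formula: distance = speed x time
Speed = 60 mph, Time = 1.5 hours
60 x 1.5 = 90 miles

90 miles


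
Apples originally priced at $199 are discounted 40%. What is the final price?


Calculate the discount amount:
40% of $199 = $79.60
Subtract from original:
$199 - $79.60 = $119.40

$119.40


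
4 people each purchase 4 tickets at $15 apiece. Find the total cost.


Cost per person:
4 x $15 = $60
Group total:
4 x $60 = $240

$240


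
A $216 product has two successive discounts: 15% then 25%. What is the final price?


First discount:
15% of $216 = $32.40
Price after first discount:
$216 - $32.40 = $183.60
Second discount:
25% of $183.60 = $45.90
Final price:
$183.60 - $45.90 = $137.70

$137.70


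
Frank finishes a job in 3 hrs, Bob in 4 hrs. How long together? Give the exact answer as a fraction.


Frank's rate: 1/3 of the job per hour
Bob's rate: 1/4 of the job per hour
Combined rate: 1/3 + 1/4 = 7/12 per hour
Time = 1 / (7/12) = 12/7 hours (≈ 1.71 hours)

12/7 hours


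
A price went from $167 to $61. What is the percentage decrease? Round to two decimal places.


Find the absolute change:
|61 - 167| = 106
Divide by original and multiply by 100:
106 / 167 x 100 = 63.4730...% ≈ 63.47%

63.47%


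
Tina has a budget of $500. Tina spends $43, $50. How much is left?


Add up expenses:
$43 + $50 = $93
Subtract from budget:
$500 - $93 = $407

$407


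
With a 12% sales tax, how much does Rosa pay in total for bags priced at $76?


Calculate the tax:
12% of $76 = $9.12
Add tax to price:
$76 + $9.12 = $85.12

$85.12


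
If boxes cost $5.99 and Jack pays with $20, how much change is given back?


Start with the amount paid:
$20
Subtract the price:
$20 - $5.99 = $14.01

$14.01


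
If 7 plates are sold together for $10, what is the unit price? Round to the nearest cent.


Total cost: $10
Number of items: 7
Unit price: $10 / 7 = $1.4285... ≈ $1.43

$1.43


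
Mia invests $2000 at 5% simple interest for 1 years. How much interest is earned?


Use the formula I = P x R x T / 100
P x R x T = 2000 x 5 x 1 = 10000
I = 10000 / 100 = $100

$100


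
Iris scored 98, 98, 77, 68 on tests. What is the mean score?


Add the scores:
98 + 98 + 77 + 68 = 341
Divide by the number of tests:
341 / 4 = 85.25

85.25


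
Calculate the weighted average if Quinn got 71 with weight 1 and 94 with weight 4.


Weighted sum:
1 x 71 + 4 x 94 = 447
Total weight:
1 + 4 = 5
Weighted average:
447 / 5 = 89.4

89.4


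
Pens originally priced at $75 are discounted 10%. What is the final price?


Calculate the discount amount:
10% of $75 = $7.50
Subtract from original:
$75 - $7.50 = $67.50

$67.50


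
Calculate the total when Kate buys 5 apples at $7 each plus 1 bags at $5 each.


Cost of apples:
5 x $7 = $35
Cost of bags:
1 x $5 = $5
Add both:
$35 + $5 = $40

$40


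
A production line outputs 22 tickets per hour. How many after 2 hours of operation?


Production rate: 22 tickets per hour
Time: 2 hours
Total: 22 x 2 = 44 tickets

44 tickets


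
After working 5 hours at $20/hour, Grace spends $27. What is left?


Calculate earnings:
5 x $20 = $100
Subtract spending:
$100 - $27 = $73

$73


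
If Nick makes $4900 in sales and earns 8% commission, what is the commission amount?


Convert rate to decimal:
8% = 0.08
Multiply by sales:
$4900 x 0.08 = $392

$392


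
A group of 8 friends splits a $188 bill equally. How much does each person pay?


Total bill: $188
Number of people: 8
Each pays: $188 / 8 = $23.50

$23.50


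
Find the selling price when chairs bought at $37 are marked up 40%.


Calculate the markup amount:
40% of $37 = $14.80
Add to cost:
$37 + $14.80 = $51.80

$51.80


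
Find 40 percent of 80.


Convert percentage to decimal:
40% = 0.4
Multiply:
80 x 0.4 = 32

32


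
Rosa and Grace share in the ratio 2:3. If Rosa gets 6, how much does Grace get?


Find the multiplier:
6 / 2 = 3
Apply to Grace's share:
3 x 3 = 9

9


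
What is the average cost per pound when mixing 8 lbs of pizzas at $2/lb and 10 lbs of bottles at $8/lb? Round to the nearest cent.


Cost of pizzas:
8 x $2 = $16
Cost of bottles:
10 x $8 = $80
Total cost: $16 + $80 = $96
Total weight: 18 lbs
Average: $96 / 18 = $5.3333... ≈ $5.33/lb

$5.33/lb


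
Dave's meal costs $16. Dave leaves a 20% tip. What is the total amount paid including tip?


Calculate the tip:
20% of $16 = $3.20
Add tip to meal cost:
$16 + $3.20 = $19.20

$19.20


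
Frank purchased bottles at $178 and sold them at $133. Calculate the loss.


Selling price = $133
Cost price = $178
Loss = cost price - selling price:
Loss = $178 - $133 = $45

$45


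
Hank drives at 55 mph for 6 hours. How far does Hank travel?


Use the formula: distance = speed x time
Speed = 55 mph, Time = 6 hours
55 x 6 = 330 miles

330 miles


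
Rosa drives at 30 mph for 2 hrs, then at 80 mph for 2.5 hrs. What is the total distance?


Leg 1 distance:
30 x 2 = 60 miles
Leg 2 distance:
80 x 2.5 = 200 miles
Total distance:
60 + 200 = 260 miles

260 miles


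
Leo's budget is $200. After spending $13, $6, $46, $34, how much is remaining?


Add up expenses:
$13 + $6 + $46 + $34 = $99
Subtract from budget:
$200 - $99 = $101

$101


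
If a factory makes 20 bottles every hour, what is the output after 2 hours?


Production rate: 20 bottles per hour
Time: 2 hours
Total: 20 x 2 = 40 bottles

40 bottles


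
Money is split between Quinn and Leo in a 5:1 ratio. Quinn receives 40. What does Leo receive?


Find the multiplier:
40 / 5 = 8
Apply to Leo's share:
1 x 8 = 8

8


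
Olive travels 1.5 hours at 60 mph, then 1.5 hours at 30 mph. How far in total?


Leg 1 distance:
60 x 1.5 = 90 miles
Leg 2 distance:
30 x 1.5 = 45 miles
Total distance:
90 + 45 = 135 miles

135 miles


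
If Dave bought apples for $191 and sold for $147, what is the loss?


Selling price = $147
Cost price = $191
Loss = cost price - selling price:
Loss = $191 - $147 = $44

$44


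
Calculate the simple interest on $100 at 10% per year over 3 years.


Use the formula I = P x R x T / 100
P x R x T = 100 x 10 x 3 = 3000
I = 3000 / 100 = $30

$30


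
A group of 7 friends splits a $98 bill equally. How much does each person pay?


Total bill: $98
Number of people: 7
Each pays: $98 / 7 = $14

$14


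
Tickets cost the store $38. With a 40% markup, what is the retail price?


Calculate the markup amount:
40% of $38 = $15.20
Add to cost:
$38 + $15.20 = $53.20

$53.20


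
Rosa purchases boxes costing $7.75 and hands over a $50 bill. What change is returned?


Start with the amount paid:
$50
Subtract the price:
$50 - $7.75 = $42.25

$42.25


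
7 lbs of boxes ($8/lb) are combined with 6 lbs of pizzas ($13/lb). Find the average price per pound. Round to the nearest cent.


Cost of boxes:
7 x $8 = $56
Cost of pizzas:
6 x $13 = $78
Total cost: $56 + $78 = $134
Total weight: 13 lbs
Average: $134 / 13 = $10.3076... ≈ $10.31/lb

$10.31/lb


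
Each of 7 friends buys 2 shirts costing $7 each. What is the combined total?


Cost per person:
2 x $7 = $14
Group total:
7 x $14 = $98

$98


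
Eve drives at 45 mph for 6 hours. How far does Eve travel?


Use the formula: distance = speed x time
Speed = 45 mph, Time = 6 hours
45 x 6 = 270 miles

270 miles


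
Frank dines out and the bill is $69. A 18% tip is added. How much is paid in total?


Calculate the tip:
18% of $69 = $12.42
Add tip to meal cost:
$69 + $12.42 = $81.42

$81.42


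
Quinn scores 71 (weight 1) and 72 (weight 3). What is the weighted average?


Weighted sum:
1 x 71 + 3 x 72 = 287
Total weight:
1 + 3 = 4
Weighted average:
287 / 4 = 71.75

71.75


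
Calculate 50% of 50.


Convert percentage to decimal:
50% = 0.5
Multiply:
50 x 0.5 = 25

25


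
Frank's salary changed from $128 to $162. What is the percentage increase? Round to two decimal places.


Find the absolute change:
|162 - 128| = 34
Divide by original and multiply by 100:
34 / 128 x 100 = 26.5625% ≈ 26.56%

26.56%


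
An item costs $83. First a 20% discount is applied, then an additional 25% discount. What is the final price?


First discount:
20% of $83 = $16.60
Price after first discount:
$83 - $16.60 = $66.40
Second discount:
25% of $66.40 = $16.60
Final price:
$66.40 - $16.60 = $49.80

$49.80


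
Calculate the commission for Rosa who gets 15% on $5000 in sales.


Convert rate to decimal:
15% = 0.15
Multiply by sales:
$5000 x 0.15 = $750

$750


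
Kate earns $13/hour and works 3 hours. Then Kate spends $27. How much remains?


Calculate earnings:
3 x $13 = $39
Subtract spending:
$39 - $27 = $12

$12


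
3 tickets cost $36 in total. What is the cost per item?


Total cost: $36
Number of items: 3
Unit price: $36 / 3 = $12

$12


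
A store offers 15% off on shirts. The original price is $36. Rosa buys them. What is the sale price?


Calculate the discount amount:
15% of $36 = $5.40
Subtract from original:
$36 - $5.40 = $30.60

$30.60


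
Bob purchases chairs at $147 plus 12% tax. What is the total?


Calculate the tax:
12% of $147 = $17.64
Add tax to price:
$147 + $17.64 = $164.64

$164.64


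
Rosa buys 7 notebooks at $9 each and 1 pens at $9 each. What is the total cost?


Cost of notebooks:
7 x $9 = $63
Cost of pens:
1 x $9 = $9
Add both:
$63 + $9 = $72

$72


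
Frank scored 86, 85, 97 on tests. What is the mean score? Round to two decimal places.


Add the scores:
86 + 85 + 97 = 268
Divide by the number of tests:
268 / 3 = 89.3333... ≈ 89.33

89.33


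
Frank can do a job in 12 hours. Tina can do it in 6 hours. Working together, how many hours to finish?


Frank's rate: 1/12 of the job per hour
Tina's rate: 1/6 of the job per hour
Combined rate: 1/12 + 1/6 = 1/4 per hour
Time = 1 / (1/4) = 4 hours

4 hours


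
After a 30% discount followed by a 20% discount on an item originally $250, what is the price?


First discount:
30% of $250 = $75
Price after first discount:
$250 - $75 = $175
Second discount:
20% of $175 = $35
Final price:
$175 - $35 = $140

$140


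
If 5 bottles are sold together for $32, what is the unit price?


Total cost: $32
Number of items: 5
Unit price: $32 / 5 = $6.40

$6.40


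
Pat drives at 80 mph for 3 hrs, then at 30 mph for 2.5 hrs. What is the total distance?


Leg 1 distance:
80 x 3 = 240 miles
Leg 2 distance:
30 x 2.5 = 75 miles
Total distance:
240 + 75 = 315 miles

315 miles


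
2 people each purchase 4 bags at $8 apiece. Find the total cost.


Cost per person:
4 x $8 = $32
Group total:
2 x $32 = $64

$64


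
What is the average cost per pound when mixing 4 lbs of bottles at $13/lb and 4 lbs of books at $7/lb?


Cost of bottles:
4 x $13 = $52
Cost of books:
4 x $7 = $28
Total cost: $52 + $28 = $80
Total weight: 8 lbs
Average: $80 / 8 = $10/lb

$10/lb


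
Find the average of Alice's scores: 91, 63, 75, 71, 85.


Add the scores:
91 + 63 + 75 + 71 + 85 = 385
Divide by the number of tests:
385 / 5 = 77

77


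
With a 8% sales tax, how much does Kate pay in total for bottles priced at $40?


Calculate the tax:
8% of $40 = $3.20
Add tax to price:
$40 + $3.20 = $43.20

$43.20


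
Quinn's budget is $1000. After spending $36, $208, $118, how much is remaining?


Add up expenses:
$36 + $208 + $118 = $362
Subtract from budget:
$1000 - $362 = $638

$638


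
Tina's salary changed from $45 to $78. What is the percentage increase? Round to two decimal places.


Find the absolute change:
|78 - 45| = 33
Divide by original and multiply by 100:
33 / 45 x 100 = 73.3333...% ≈ 73.33%

73.33%


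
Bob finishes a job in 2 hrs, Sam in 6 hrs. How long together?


Bob's rate: 1/2 of the job per hour
Sam's rate: 1/6 of the job per hour
Combined rate: 1/2 + 1/6 = 2/3 per hour
Time = 1 / (2/3) = 3/2 = 1.5 hours

1.5 hours


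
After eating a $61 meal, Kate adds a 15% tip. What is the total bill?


Calculate the tip:
15% of $61 = $9.15
Add tip to meal cost:
$61 + $9.15 = $70.15

$70.15


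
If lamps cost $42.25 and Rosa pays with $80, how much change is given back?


Start with the amount paid:
$80
Subtract the price:
$80 - $42.25 = $37.75

$37.75


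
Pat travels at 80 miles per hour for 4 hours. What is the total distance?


Use the formula: distance = speed x time
Speed = 80 mph, Time = 4 hours
80 x 4 = 320 miles

320 miles


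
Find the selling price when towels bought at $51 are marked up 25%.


Calculate the markup amount:
25% of $51 = $12.75
Add to cost:
$51 + $12.75 = $63.75

$63.75


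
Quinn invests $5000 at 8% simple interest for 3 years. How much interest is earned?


Use the formula I = P x R x T / 100
P x R x T = 5000 x 8 x 3 = 120000
I = 120000 / 100 = $1200

$1200


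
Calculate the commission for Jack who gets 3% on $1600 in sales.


Convert rate to decimal:
3% = 0.03
Multiply by sales:
$1600 x 0.03 = $48

$48


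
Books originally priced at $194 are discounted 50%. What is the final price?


Calculate the discount amount:
50% of $194 = $97
Subtract from original:
$194 - $97 = $97

$97


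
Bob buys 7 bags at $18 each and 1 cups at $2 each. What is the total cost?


Cost of bags:
7 x $18 = $126
Cost of cups:
1 x $2 = $2
Add both:
$126 + $2 = $128

$128


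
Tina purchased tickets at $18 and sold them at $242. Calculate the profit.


Selling price = $242
Cost price = $18
Profit = selling price - cost price:
Profit = $242 - $18 = $224

$224


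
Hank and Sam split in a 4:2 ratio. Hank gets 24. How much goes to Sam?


Find the multiplier:
24 / 4 = 6
Apply to Sam's share:
2 x 6 = 12

12


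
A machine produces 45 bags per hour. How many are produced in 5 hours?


Production rate: 45 bags per hour
Time: 5 hours
Total: 45 x 5 = 225 bags

225 bags


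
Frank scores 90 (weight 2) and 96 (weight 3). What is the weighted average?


Weighted sum:
2 x 90 + 3 x 96 = 468
Total weight:
2 + 3 = 5
Weighted average:
468 / 5 = 93.6

93.6


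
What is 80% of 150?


Convert percentage to decimal:
80% = 0.8
Multiply:
150 x 0.8 = 120

120


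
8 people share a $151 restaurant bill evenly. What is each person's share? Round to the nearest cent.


Total bill: $151
Number of people: 8
Each pays: $151 / 8 = $18.875 ≈ $18.88

$18.88


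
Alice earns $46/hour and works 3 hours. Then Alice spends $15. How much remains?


Calculate earnings:
3 x $46 = $138
Subtract spending:
$138 - $15 = $123

$123


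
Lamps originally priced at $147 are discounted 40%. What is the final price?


Calculate the discount amount:
40% of $147 = $58.80
Subtract from original:
$147 - $58.80 = $88.20

$88.20


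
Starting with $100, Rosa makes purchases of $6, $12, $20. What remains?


Add up expenses:
$6 + $12 + $20 = $38
Subtract from budget:
$100 - $38 = $62

$62


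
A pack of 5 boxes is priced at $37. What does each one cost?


Total cost: $37
Number of items: 5
Unit price: $37 / 5 = $7.40

$7.40


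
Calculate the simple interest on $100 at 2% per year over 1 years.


Use the formula I = P x R x T / 100
P x R x T = 100 x 2 x 1 = 200
I = 200 / 100 = $2

$2


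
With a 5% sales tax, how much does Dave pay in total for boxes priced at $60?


Calculate the tax:
5% of $60 = $3
Add tax to price:
$60 + $3 = $63

$63


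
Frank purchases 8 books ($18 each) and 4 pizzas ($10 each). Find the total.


Cost of books:
8 x $18 = $144
Cost of pizzas:
4 x $10 = $40
Add both:
$144 + $40 = $184

$184


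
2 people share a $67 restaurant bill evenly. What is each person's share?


Total bill: $67
Number of people: 2
Each pays: $67 / 2 = $33.50

$33.50


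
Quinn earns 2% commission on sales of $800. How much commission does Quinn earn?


Convert rate to decimal:
2% = 0.02
Multiply by sales:
$800 x 0.02 = $16

$16


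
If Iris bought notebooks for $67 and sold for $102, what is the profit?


Selling price = $102
Cost price = $67
Profit = selling price - cost price:
Profit = $102 - $67 = $35

$35


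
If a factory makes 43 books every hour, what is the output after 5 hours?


Production rate: 43 books per hour
Time: 5 hours
Total: 43 x 5 = 215 books

215 books


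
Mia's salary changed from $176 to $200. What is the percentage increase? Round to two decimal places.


Find the absolute change:
|200 - 176| = 24
Divide by original and multiply by 100:
24 / 176 x 100 = 13.6363...% ≈ 13.64%

13.64%


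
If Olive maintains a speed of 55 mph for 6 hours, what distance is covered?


Use the formula: distance = speed x time
Speed = 55 mph, Time = 6 hours
55 x 6 = 330 miles

330 miles


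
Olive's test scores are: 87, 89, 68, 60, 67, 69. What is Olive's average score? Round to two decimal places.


Add the scores:
87 + 89 + 68 + 60 + 67 + 69 = 440
Divide by the number of tests:
440 / 6 = 73.3333... ≈ 73.33

73.33


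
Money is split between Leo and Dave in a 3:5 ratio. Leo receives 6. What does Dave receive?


Find the multiplier:
6 / 3 = 2
Apply to Dave's share:
5 x 2 = 10

10


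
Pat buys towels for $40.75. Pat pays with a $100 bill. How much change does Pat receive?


Start with the amount paid:
$100
Subtract the price:
$100 - $40.75 = $59.25

$59.25


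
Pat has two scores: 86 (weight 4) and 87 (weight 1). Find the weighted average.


Weighted sum:
4 x 86 + 1 x 87 = 431
Total weight:
4 + 1 = 5
Weighted average:
431 / 5 = 86.2

86.2


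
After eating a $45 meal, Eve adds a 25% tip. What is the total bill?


Calculate the tip:
25% of $45 = $11.25
Add tip to meal cost:
$45 + $11.25 = $56.25

$56.25


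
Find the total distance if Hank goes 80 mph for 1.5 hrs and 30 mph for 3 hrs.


Leg 1 distance:
80 x 1.5 = 120 miles
Leg 2 distance:
30 x 3 = 90 miles
Total distance:
120 + 90 = 210 miles

210 miles


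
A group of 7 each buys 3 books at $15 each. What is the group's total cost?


Cost per person:
3 x $15 = $45
Group total:
7 x $45 = $315

$315


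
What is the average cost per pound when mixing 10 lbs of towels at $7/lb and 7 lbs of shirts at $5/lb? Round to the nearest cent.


Cost of towels:
10 x $7 = $70
Cost of shirts:
7 x $5 = $35
Total cost: $70 + $35 = $105
Total weight: 17 lbs
Average: $105 / 17 = $6.1764... ≈ $6.18/lb

$6.18/lb


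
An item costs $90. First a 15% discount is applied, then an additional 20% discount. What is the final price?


First discount:
15% of $90 = $13.50
Price after first discount:
$90 - $13.50 = $76.50
Second discount:
20% of $76.50 = $15.30
Final price:
$76.50 - $15.30 = $61.20

$61.20


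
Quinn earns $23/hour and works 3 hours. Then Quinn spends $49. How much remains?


Calculate earnings:
3 x $23 = $69
Subtract spending:
$69 - $49 = $20

$20


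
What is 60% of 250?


Convert percentage to decimal:
60% = 0.6
Multiply:
250 x 0.6 = 150

150


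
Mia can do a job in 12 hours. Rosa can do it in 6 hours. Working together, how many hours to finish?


Mia's rate: 1/12 of the job per hour
Rosa's rate: 1/6 of the job per hour
Combined rate: 1/12 + 1/6 = 1/4 per hour
Time = 1 / (1/4) = 4 hours

4 hours


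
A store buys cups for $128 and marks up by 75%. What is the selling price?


Calculate the markup amount:
75% of $128 = $96
Add to cost:
$128 + $96 = $224

$224


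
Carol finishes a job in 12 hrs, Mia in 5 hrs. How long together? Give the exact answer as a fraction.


Carol's rate: 1/12 of the job per hour
Mia's rate: 1/5 of the job per hour
Combined rate: 1/12 + 1/5 = 17/60 per hour
Time = 1 / (17/60) = 60/17 hours (≈ 3.53 hours)

60/17 hours


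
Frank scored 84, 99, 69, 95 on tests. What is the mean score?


Add the scores:
84 + 99 + 69 + 95 = 347
Divide by the number of tests:
347 / 4 = 86.75

86.75


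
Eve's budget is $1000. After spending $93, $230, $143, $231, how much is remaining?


Add up expenses:
$93 + $230 + $143 + $231 = $697
Subtract from budget:
$1000 - $697 = $303

$303


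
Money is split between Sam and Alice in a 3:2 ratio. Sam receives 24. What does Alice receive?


Find the multiplier:
24 / 3 = 8
Apply to Alice's share:
2 x 8 = 16

16


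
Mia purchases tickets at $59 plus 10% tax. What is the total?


Calculate the tax:
10% of $59 = $5.90
Add tax to price:
$59 + $5.90 = $64.90

$64.90


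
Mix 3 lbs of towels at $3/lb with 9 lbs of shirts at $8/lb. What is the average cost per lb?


Cost of towels:
3 x $3 = $9
Cost of shirts:
9 x $8 = $72
Total cost: $9 + $72 = $81
Total weight: 12 lbs
Average: $81 / 12 = $6.75/lb

$6.75/lb


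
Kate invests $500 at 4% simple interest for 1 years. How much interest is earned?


Use the formula I = P x R x T / 100
P x R x T = 500 x 4 x 1 = 2000
I = 2000 / 100 = $20

$20


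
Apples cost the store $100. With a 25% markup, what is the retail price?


Calculate the markup amount:
25% of $100 = $25
Add to cost:
$100 + $25 = $125

$125


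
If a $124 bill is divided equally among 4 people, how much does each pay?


Total bill: $124
Number of people: 4
Each pays: $124 / 4 = $31

$31


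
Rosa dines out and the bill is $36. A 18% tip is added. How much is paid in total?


Calculate the tip:
18% of $36 = $6.48
Add tip to meal cost:
$36 + $6.48 = $42.48

$42.48


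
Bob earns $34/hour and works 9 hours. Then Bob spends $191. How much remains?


Calculate earnings:
9 x $34 = $306
Subtract spending:
$306 - $191 = $115

$115


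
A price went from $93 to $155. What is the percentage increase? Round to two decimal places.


Find the absolute change:
|155 - 93| = 62
Divide by original and multiply by 100:
62 / 93 x 100 = 66.6666...% ≈ 66.67%

66.67%


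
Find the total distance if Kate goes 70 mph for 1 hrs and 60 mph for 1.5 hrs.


Leg 1 distance:
70 x 1 = 70 miles
Leg 2 distance:
60 x 1.5 = 90 miles
Total distance:
70 + 90 = 160 miles

160 miles


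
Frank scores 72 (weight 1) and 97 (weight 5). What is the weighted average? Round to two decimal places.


Weighted sum:
1 x 72 + 5 x 97 = 557
Total weight:
1 + 5 = 6
Weighted average:
557 / 6 = 92.8333... ≈ 92.83

92.83


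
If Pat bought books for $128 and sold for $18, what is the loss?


Selling price = $18
Cost price = $128
Loss = cost price - selling price:
Loss = $128 - $18 = $110

$110


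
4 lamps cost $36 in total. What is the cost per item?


Total cost: $36
Number of items: 4
Unit price: $36 / 4 = $9

$9


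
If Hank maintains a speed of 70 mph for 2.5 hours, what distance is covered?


Use the formula: distance = speed x time
Speed = 70 mph, Time = 2.5 hours
70 x 2.5 = 175 miles

175 miles


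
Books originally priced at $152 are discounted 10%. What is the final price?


Calculate the discount amount:
10% of $152 = $15.20
Subtract from original:
$152 - $15.20 = $136.80

$136.80


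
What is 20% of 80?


Convert percentage to decimal:
20% = 0.2
Multiply:
80 x 0.2 = 16

16


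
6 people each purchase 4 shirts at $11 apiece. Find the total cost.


Cost per person:
4 x $11 = $44
Group total:
6 x $44 = $264

$264


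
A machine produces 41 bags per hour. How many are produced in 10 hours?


Production rate: 41 bags per hour
Time: 10 hours
Total: 41 x 10 = 410 bags

410 bags


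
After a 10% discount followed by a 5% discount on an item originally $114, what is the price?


First discount:
10% of $114 = $11.40
Price after first discount:
$114 - $11.40 = $102.60
Second discount:
5% of $102.60 = $5.13
Final price:
$102.60 - $5.13 = $97.47

$97.47


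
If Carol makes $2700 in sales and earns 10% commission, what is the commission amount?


Convert rate to decimal:
10% = 0.1
Multiply by sales:
$2700 x 0.1 = $270

$270


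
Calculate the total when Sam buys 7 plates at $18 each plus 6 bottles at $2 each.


Cost of plates:
7 x $18 = $126
Cost of bottles:
6 x $2 = $12
Add both:
$126 + $12 = $138

$138


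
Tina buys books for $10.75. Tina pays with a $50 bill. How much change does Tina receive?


Start with the amount paid:
$50
Subtract the price:
$50 - $10.75 = $39.25

$39.25


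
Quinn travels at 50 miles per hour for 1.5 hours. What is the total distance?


Use the formula: distance = speed x time
Speed = 50 mph, Time = 1.5 hours
50 x 1.5 = 75 miles

75 miles


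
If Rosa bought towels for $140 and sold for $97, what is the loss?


Selling price = $97
Cost price = $140
Loss = cost price - selling price:
Loss = $140 - $97 = $43

$43


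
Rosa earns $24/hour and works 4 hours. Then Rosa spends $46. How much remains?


Calculate earnings:
4 x $24 = $96
Subtract spending:
$96 - $46 = $50

$50


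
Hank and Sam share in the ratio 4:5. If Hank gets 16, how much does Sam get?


Find the multiplier:
16 / 4 = 4
Apply to Sam's share:
5 x 4 = 20

20


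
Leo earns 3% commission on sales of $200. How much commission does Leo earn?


Convert rate to decimal:
3% = 0.03
Multiply by sales:
$200 x 0.03 = $6

$6


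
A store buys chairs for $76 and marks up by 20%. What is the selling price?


Calculate the markup amount:
20% of $76 = $15.20
Add to cost:
$76 + $15.20 = $91.20

$91.20


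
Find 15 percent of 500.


Convert percentage to decimal:
15% = 0.15
Multiply:
500 x 0.15 = 75

75


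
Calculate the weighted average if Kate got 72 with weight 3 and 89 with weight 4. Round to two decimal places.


Weighted sum:
3 x 72 + 4 x 89 = 572
Total weight:
3 + 4 = 7
Weighted average:
572 / 7 = 81.7142... ≈ 81.71

81.71


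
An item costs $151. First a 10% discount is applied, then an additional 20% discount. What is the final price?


First discount:
10% of $151 = $15.10
Price after first discount:
$151 - $15.10 = $135.90
Second discount:
20% of $135.90 = $27.18
Final price:
$135.90 - $27.18 = $108.72

$108.72
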